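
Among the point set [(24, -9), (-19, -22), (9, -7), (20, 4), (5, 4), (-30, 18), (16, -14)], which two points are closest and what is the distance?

Computing all pairwise distances among 7 points:

d((24, -9), (-19, -22)) = 44.9222
d((24, -9), (9, -7)) = 15.1327
d((24, -9), (20, 4)) = 13.6015
d((24, -9), (5, 4)) = 23.0217
d((24, -9), (-30, 18)) = 60.3738
d((24, -9), (16, -14)) = 9.434 <-- minimum
d((-19, -22), (9, -7)) = 31.7648
d((-19, -22), (20, 4)) = 46.8722
d((-19, -22), (5, 4)) = 35.3836
d((-19, -22), (-30, 18)) = 41.4849
d((-19, -22), (16, -14)) = 35.9026
d((9, -7), (20, 4)) = 15.5563
d((9, -7), (5, 4)) = 11.7047
d((9, -7), (-30, 18)) = 46.3249
d((9, -7), (16, -14)) = 9.8995
d((20, 4), (5, 4)) = 15.0
d((20, 4), (-30, 18)) = 51.923
d((20, 4), (16, -14)) = 18.4391
d((5, 4), (-30, 18)) = 37.6962
d((5, 4), (16, -14)) = 21.095
d((-30, 18), (16, -14)) = 56.0357

Closest pair: (24, -9) and (16, -14) with distance 9.434

The closest pair is (24, -9) and (16, -14) with Euclidean distance 9.434. For 7 points, brute-force pairwise comparison is shown above. For large n, the divide-and-conquer algorithm (sort by x, recurse on halves, check the dividing strip) achieves O(n log n).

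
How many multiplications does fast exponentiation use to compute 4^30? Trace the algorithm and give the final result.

Computing 4^30 by squaring (build up from 4^1; each line after the first costs one multiplication):

4^1 = 4
4^2 = (4^1)^2 = 4^2 = 16
4^3 = 4 * 4^2 = 4 * 16 = 64
4^6 = (4^3)^2 = 64^2 = 4096
4^7 = 4 * 4^6 = 4 * 4096 = 16384
4^14 = (4^7)^2 = 16384^2 = 268435456
4^15 = 4 * 4^14 = 4 * 268435456 = 1073741824
4^30 = (4^15)^2 = 1073741824^2 = 1152921504606846976

Result: 1152921504606846976
Multiplications needed: 7 (7 lines after 4^1)

4^30 = 1152921504606846976. Using exponentiation by squaring, this requires 7 multiplications. The key idea: if the exponent is even, square the half-power; if odd, multiply by the base once.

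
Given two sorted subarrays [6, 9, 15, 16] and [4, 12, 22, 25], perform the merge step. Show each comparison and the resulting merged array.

Merging process:

Compare 6 vs 4: take 4 from right. Merged: [4]
Compare 6 vs 12: take 6 from left. Merged: [4, 6]
Compare 9 vs 12: take 9 from left. Merged: [4, 6, 9]
Compare 15 vs 12: take 12 from right. Merged: [4, 6, 9, 12]
Compare 15 vs 22: take 15 from left. Merged: [4, 6, 9, 12, 15]
Compare 16 vs 22: take 16 from left. Merged: [4, 6, 9, 12, 15, 16]
Append remaining from right: [22, 25]. Merged: [4, 6, 9, 12, 15, 16, 22, 25]

Final merged array: [4, 6, 9, 12, 15, 16, 22, 25]
Total comparisons: 6

The merged array is [4, 6, 9, 12, 15, 16, 22, 25], requiring 6 comparisons. The merge step runs in O(n) time where n is the total number of elements.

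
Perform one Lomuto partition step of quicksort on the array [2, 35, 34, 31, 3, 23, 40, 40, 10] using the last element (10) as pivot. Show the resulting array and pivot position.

Lomuto partition with pivot = 10:

Initial array: [2, 35, 34, 31, 3, 23, 40, 40, 10]

arr[0]=2 <= 10: swap with position 0, array becomes [2, 35, 34, 31, 3, 23, 40, 40, 10]
arr[1]=35 > 10: no swap
arr[2]=34 > 10: no swap
arr[3]=31 > 10: no swap
arr[4]=3 <= 10: swap with position 1, array becomes [2, 3, 34, 31, 35, 23, 40, 40, 10]
arr[5]=23 > 10: no swap
arr[6]=40 > 10: no swap
arr[7]=40 > 10: no swap

Place pivot at position 2: [2, 3, 10, 31, 35, 23, 40, 40, 34]
Pivot position: 2

After partitioning with pivot 10, the array becomes [2, 3, 10, 31, 35, 23, 40, 40, 34]. The pivot is placed at index 2. All elements to the left of the pivot are <= 10, and all elements to the right are > 10.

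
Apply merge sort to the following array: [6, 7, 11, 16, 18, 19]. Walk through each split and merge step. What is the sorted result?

Merge sort trace:

Split: [6, 7, 11, 16, 18, 19] -> [6, 7, 11] and [16, 18, 19]
  Split: [6, 7, 11] -> [6] and [7, 11]
    Split: [7, 11] -> [7] and [11]
    Merge: [7] + [11] -> [7, 11]
  Merge: [6] + [7, 11] -> [6, 7, 11]
  Split: [16, 18, 19] -> [16] and [18, 19]
    Split: [18, 19] -> [18] and [19]
    Merge: [18] + [19] -> [18, 19]
  Merge: [16] + [18, 19] -> [16, 18, 19]
Merge: [6, 7, 11] + [16, 18, 19] -> [6, 7, 11, 16, 18, 19]

Final sorted array: [6, 7, 11, 16, 18, 19]

The merge sort proceeds by recursively splitting the array and merging sorted halves.
After all merges, the sorted array is [6, 7, 11, 16, 18, 19].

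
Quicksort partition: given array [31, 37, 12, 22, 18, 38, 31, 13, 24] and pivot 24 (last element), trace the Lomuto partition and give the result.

Lomuto partition with pivot = 24:

Initial array: [31, 37, 12, 22, 18, 38, 31, 13, 24]

arr[0]=31 > 24: no swap
arr[1]=37 > 24: no swap
arr[2]=12 <= 24: swap with position 0, array becomes [12, 37, 31, 22, 18, 38, 31, 13, 24]
arr[3]=22 <= 24: swap with position 1, array becomes [12, 22, 31, 37, 18, 38, 31, 13, 24]
arr[4]=18 <= 24: swap with position 2, array becomes [12, 22, 18, 37, 31, 38, 31, 13, 24]
arr[5]=38 > 24: no swap
arr[6]=31 > 24: no swap
arr[7]=13 <= 24: swap with position 3, array becomes [12, 22, 18, 13, 31, 38, 31, 37, 24]

Place pivot at position 4: [12, 22, 18, 13, 24, 38, 31, 37, 31]
Pivot position: 4

After partitioning with pivot 24, the array becomes [12, 22, 18, 13, 24, 38, 31, 37, 31]. The pivot is placed at index 4. All elements to the left of the pivot are <= 24, and all elements to the right are > 24.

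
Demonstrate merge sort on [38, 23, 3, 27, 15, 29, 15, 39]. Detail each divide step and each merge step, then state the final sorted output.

Merge sort trace:

Split: [38, 23, 3, 27, 15, 29, 15, 39] -> [38, 23, 3, 27] and [15, 29, 15, 39]
  Split: [38, 23, 3, 27] -> [38, 23] and [3, 27]
    Split: [38, 23] -> [38] and [23]
    Merge: [38] + [23] -> [23, 38]
    Split: [3, 27] -> [3] and [27]
    Merge: [3] + [27] -> [3, 27]
  Merge: [23, 38] + [3, 27] -> [3, 23, 27, 38]
  Split: [15, 29, 15, 39] -> [15, 29] and [15, 39]
    Split: [15, 29] -> [15] and [29]
    Merge: [15] + [29] -> [15, 29]
    Split: [15, 39] -> [15] and [39]
    Merge: [15] + [39] -> [15, 39]
  Merge: [15, 29] + [15, 39] -> [15, 15, 29, 39]
Merge: [3, 23, 27, 38] + [15, 15, 29, 39] -> [3, 15, 15, 23, 27, 29, 38, 39]

Final sorted array: [3, 15, 15, 23, 27, 29, 38, 39]

The merge sort proceeds by recursively splitting the array and merging sorted halves.
After all merges, the sorted array is [3, 15, 15, 23, 27, 29, 38, 39].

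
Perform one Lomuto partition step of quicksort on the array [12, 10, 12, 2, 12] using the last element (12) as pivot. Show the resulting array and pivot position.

Lomuto partition with pivot = 12:

Initial array: [12, 10, 12, 2, 12]

arr[0]=12 <= 12: swap with position 0, array becomes [12, 10, 12, 2, 12]
arr[1]=10 <= 12: swap with position 1, array becomes [12, 10, 12, 2, 12]
arr[2]=12 <= 12: swap with position 2, array becomes [12, 10, 12, 2, 12]
arr[3]=2 <= 12: swap with position 3, array becomes [12, 10, 12, 2, 12]

Place pivot at position 4: [12, 10, 12, 2, 12]
Pivot position: 4

After partitioning with pivot 12, the array becomes [12, 10, 12, 2, 12]. The pivot is placed at index 4. All elements to the left of the pivot are <= 12, and all elements to the right are > 12.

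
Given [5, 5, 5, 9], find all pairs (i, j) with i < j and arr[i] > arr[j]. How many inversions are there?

Finding inversions in [5, 5, 5, 9]:


Total inversions: 0

The array has 0 inversions. It is already sorted.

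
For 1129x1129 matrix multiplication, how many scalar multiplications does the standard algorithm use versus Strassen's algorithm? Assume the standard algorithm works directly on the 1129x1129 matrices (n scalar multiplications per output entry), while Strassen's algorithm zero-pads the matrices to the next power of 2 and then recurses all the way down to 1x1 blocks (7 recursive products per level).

Matrix multiplication for 1129x1129 matrices:

Strassen's algorithm requires power-of-2 dimensions. Pad 1129x1129 to 2048x2048 (next power of 2).

Standard algorithm: 1129^3 = 1439069689 multiplications
Strassen's algorithm: 7^(log2(2048)) = 7^11 = 1977326743 multiplications
Difference: 1439069689 - 1977326743 = -538257054 (Strassen uses MORE here due to padding overhead — for small or just-over-power-of-2 n, padding can outweigh the per-level savings)

Standard: 1439069689 multiplications (1129^3). Strassen: 1977326743 multiplications (7^11, after padding to 2048x2048). Strassen reduces 8 recursive multiplications to 7 at each level.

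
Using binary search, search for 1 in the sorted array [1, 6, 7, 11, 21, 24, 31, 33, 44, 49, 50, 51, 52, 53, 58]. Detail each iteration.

Binary search for 1 in [1, 6, 7, 11, 21, 24, 31, 33, 44, 49, 50, 51, 52, 53, 58]:

lo=0, hi=14, mid=7, arr[mid]=33 -> 33 > 1, search left half
lo=0, hi=6, mid=3, arr[mid]=11 -> 11 > 1, search left half
lo=0, hi=2, mid=1, arr[mid]=6 -> 6 > 1, search left half
lo=0, hi=0, mid=0, arr[mid]=1 -> Found target at index 0!

Binary search finds 1 at index 0 after 4 comparisons. The search repeatedly halves the search space by comparing with the middle element.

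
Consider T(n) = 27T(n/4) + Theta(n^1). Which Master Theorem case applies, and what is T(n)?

Master Theorem for T(n) = 27T(n/4) + O(n^1):

a = 27, b = 4, c = 1
log_b(a) = log_4(27) = 2.3774

Case 1: c = 1 < log_4(27) = 2.3774
T(n) = O(n^(log_4 27))

For T(n) = 27T(n/4) + O(n^1): log_4(27) = 2.3774. This is Case 1 of the Master Theorem (c < log_b(a), work dominated by leaves), giving O(n^(log_4 27)).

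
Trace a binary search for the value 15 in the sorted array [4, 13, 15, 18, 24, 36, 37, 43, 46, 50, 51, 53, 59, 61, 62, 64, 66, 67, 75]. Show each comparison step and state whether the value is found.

Binary search for 15 in [4, 13, 15, 18, 24, 36, 37, 43, 46, 50, 51, 53, 59, 61, 62, 64, 66, 67, 75]:

lo=0, hi=18, mid=9, arr[mid]=50 -> 50 > 15, search left half
lo=0, hi=8, mid=4, arr[mid]=24 -> 24 > 15, search left half
lo=0, hi=3, mid=1, arr[mid]=13 -> 13 < 15, search right half
lo=2, hi=3, mid=2, arr[mid]=15 -> Found target at index 2!

Binary search finds 15 at index 2 after 4 comparisons. The search repeatedly halves the search space by comparing with the middle element.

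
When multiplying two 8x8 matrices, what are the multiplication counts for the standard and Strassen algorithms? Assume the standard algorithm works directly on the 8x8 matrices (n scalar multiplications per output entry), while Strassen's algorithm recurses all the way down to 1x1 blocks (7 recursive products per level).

Matrix multiplication for 8x8 matrices:

Standard algorithm: 8^3 = 512 multiplications
Strassen's algorithm: 7^(log2(8)) = 7^3 = 343 multiplications
Savings: 512 - 343 = 169 multiplications

Standard: 512 multiplications (8^3). Strassen: 343 multiplications (7^3). Strassen reduces 8 recursive multiplications to 7 at each level.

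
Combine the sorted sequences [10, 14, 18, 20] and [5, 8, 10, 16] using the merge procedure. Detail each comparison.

Merging process:

Compare 10 vs 5: take 5 from right. Merged: [5]
Compare 10 vs 8: take 8 from right. Merged: [5, 8]
Compare 10 vs 10: take 10 from left. Merged: [5, 8, 10]
Compare 14 vs 10: take 10 from right. Merged: [5, 8, 10, 10]
Compare 14 vs 16: take 14 from left. Merged: [5, 8, 10, 10, 14]
Compare 18 vs 16: take 16 from right. Merged: [5, 8, 10, 10, 14, 16]
Append remaining from left: [18, 20]. Merged: [5, 8, 10, 10, 14, 16, 18, 20]

Final merged array: [5, 8, 10, 10, 14, 16, 18, 20]
Total comparisons: 6

The merged array is [5, 8, 10, 10, 14, 16, 18, 20], requiring 6 comparisons. The merge step runs in O(n) time where n is the total number of elements.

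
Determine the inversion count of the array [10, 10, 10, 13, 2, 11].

Finding inversions in [10, 10, 10, 13, 2, 11]:

(0, 4): arr[0]=10 > arr[4]=2
(1, 4): arr[1]=10 > arr[4]=2
(2, 4): arr[2]=10 > arr[4]=2
(3, 4): arr[3]=13 > arr[4]=2
(3, 5): arr[3]=13 > arr[5]=11

Total inversions: 5

The array has 5 inversion(s): (0,4), (1,4), (2,4), (3,4), (3,5). Each pair (i,j) satisfies i < j and arr[i] > arr[j].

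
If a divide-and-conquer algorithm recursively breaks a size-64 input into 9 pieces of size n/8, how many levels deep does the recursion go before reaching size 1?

For divide and conquer with division factor 8:

Problem sizes at each level:
Level 0: 64
Level 1: 8
Level 2: 1

The root is level 0 and the size-1 base case is level 2 (the tree spans levels 0 through 2, i.e. 3 levels counting the root), so the depth is the number of divisions: log_8(64) = 2

The recursion tree depth is log_8(64) = 2. At each level, the problem size is divided by 8, so it takes 2 divisions to reduce to a base case of size 1. The algorithm makes 9 recursive calls at each level.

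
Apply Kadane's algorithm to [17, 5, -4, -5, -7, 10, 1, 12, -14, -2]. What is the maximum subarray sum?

Using Kadane's algorithm on [17, 5, -4, -5, -7, 10, 1, 12, -14, -2]:

Scanning through the array:
Position 1 (value 5): max_ending_here = 22, max_so_far = 22
Position 2 (value -4): max_ending_here = 18, max_so_far = 22
Position 3 (value -5): max_ending_here = 13, max_so_far = 22
Position 4 (value -7): max_ending_here = 6, max_so_far = 22
Position 5 (value 10): max_ending_here = 16, max_so_far = 22
Position 6 (value 1): max_ending_here = 17, max_so_far = 22
Position 7 (value 12): max_ending_here = 29, max_so_far = 29
Position 8 (value -14): max_ending_here = 15, max_so_far = 29
Position 9 (value -2): max_ending_here = 13, max_so_far = 29

Maximum subarray: [17, 5, -4, -5, -7, 10, 1, 12]
Maximum sum: 29

The maximum subarray is [17, 5, -4, -5, -7, 10, 1, 12] with sum 29. This subarray runs from index 0 to index 7.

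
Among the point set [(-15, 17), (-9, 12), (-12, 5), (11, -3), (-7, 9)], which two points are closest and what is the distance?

Computing all pairwise distances among 5 points:

d((-15, 17), (-9, 12)) = 7.8102
d((-15, 17), (-12, 5)) = 12.3693
d((-15, 17), (11, -3)) = 32.8024
d((-15, 17), (-7, 9)) = 11.3137
d((-9, 12), (-12, 5)) = 7.6158
d((-9, 12), (11, -3)) = 25.0
d((-9, 12), (-7, 9)) = 3.6056 <-- minimum
d((-12, 5), (11, -3)) = 24.3516
d((-12, 5), (-7, 9)) = 6.4031
d((11, -3), (-7, 9)) = 21.6333

Closest pair: (-9, 12) and (-7, 9) with distance 3.6056

The closest pair is (-9, 12) and (-7, 9) with Euclidean distance 3.6056. For 5 points, brute-force pairwise comparison is shown above. For large n, the divide-and-conquer algorithm (sort by x, recurse on halves, check the dividing strip) achieves O(n log n).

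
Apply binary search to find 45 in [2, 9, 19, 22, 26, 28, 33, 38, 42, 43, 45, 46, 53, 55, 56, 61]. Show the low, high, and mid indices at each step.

Binary search for 45 in [2, 9, 19, 22, 26, 28, 33, 38, 42, 43, 45, 46, 53, 55, 56, 61]:

lo=0, hi=15, mid=7, arr[mid]=38 -> 38 < 45, search right half
lo=8, hi=15, mid=11, arr[mid]=46 -> 46 > 45, search left half
lo=8, hi=10, mid=9, arr[mid]=43 -> 43 < 45, search right half
lo=10, hi=10, mid=10, arr[mid]=45 -> Found target at index 10!

Binary search finds 45 at index 10 after 4 comparisons. The search repeatedly halves the search space by comparing with the middle element.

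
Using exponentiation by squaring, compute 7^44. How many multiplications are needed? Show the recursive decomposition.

Computing 7^44 by squaring (build up from 7^1; each line after the first costs one multiplication):

7^1 = 7
7^2 = (7^1)^2 = 7^2 = 49
7^4 = (7^2)^2 = 49^2 = 2401
7^5 = 7 * 7^4 = 7 * 2401 = 16807
7^10 = (7^5)^2 = 16807^2 = 282475249
7^11 = 7 * 7^10 = 7 * 282475249 = 1977326743
7^22 = (7^11)^2 = 1977326743^2 = 3909821048582988049
7^44 = (7^22)^2 = 3909821048582988049^2 = 15286700631942576193765185769276826401

Result: 15286700631942576193765185769276826401
Multiplications needed: 7 (7 lines after 7^1)

7^44 = 15286700631942576193765185769276826401. Using exponentiation by squaring, this requires 7 multiplications. The key idea: if the exponent is even, square the half-power; if odd, multiply by the base once.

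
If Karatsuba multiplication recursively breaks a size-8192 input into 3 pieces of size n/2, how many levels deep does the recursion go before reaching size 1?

For divide and conquer with division factor 2:

Problem sizes at each level:
Level 0: 8192
Level 1: 4096
Level 2: 2048
Level 3: 1024
Level 4: 512
Level 5: 256
Level 6: 128
Level 7: 64
Level 8: 32
Level 9: 16
Level 10: 8
Level 11: 4
Level 12: 2
Level 13: 1

The root is level 0 and the size-1 base case is level 13 (the tree spans levels 0 through 13, i.e. 14 levels counting the root), so the depth is the number of divisions: log_2(8192) = 13

The recursion tree depth is log_2(8192) = 13. At each level, the problem size is divided by 2, so it takes 13 divisions to reduce to a base case of size 1. The algorithm makes 3 recursive calls at each level.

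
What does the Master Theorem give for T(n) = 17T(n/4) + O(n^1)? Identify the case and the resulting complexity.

Master Theorem for T(n) = 17T(n/4) + O(n^1):

a = 17, b = 4, c = 1
log_b(a) = log_4(17) = 2.0437

Case 1: c = 1 < log_4(17) = 2.0437
T(n) = O(n^(log_4 17))

For T(n) = 17T(n/4) + O(n^1): log_4(17) = 2.0437. This is Case 1 of the Master Theorem (c < log_b(a), work dominated by leaves), giving O(n^(log_4 17)).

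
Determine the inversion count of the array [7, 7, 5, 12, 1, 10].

Finding inversions in [7, 7, 5, 12, 1, 10]:

(0, 2): arr[0]=7 > arr[2]=5
(0, 4): arr[0]=7 > arr[4]=1
(1, 2): arr[1]=7 > arr[2]=5
(1, 4): arr[1]=7 > arr[4]=1
(2, 4): arr[2]=5 > arr[4]=1
(3, 4): arr[3]=12 > arr[4]=1
(3, 5): arr[3]=12 > arr[5]=10

Total inversions: 7

The array has 7 inversion(s): (0,2), (0,4), (1,2), (1,4), (2,4), (3,4), (3,5). Each pair (i,j) satisfies i < j and arr[i] > arr[j].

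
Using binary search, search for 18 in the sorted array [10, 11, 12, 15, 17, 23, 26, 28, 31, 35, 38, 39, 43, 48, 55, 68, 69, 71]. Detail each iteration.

Binary search for 18 in [10, 11, 12, 15, 17, 23, 26, 28, 31, 35, 38, 39, 43, 48, 55, 68, 69, 71]:

lo=0, hi=17, mid=8, arr[mid]=31 -> 31 > 18, search left half
lo=0, hi=7, mid=3, arr[mid]=15 -> 15 < 18, search right half
lo=4, hi=7, mid=5, arr[mid]=23 -> 23 > 18, search left half
lo=4, hi=4, mid=4, arr[mid]=17 -> 17 < 18, search right half
lo=5 > hi=4, target 18 not found

Binary search determines that 18 is not in the array after 4 comparisons. The search space was exhausted without finding the target.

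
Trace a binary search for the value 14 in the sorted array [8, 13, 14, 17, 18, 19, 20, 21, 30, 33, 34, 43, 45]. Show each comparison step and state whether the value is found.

Binary search for 14 in [8, 13, 14, 17, 18, 19, 20, 21, 30, 33, 34, 43, 45]:

lo=0, hi=12, mid=6, arr[mid]=20 -> 20 > 14, search left half
lo=0, hi=5, mid=2, arr[mid]=14 -> Found target at index 2!

Binary search finds 14 at index 2 after 2 comparisons. The search repeatedly halves the search space by comparing with the middle element.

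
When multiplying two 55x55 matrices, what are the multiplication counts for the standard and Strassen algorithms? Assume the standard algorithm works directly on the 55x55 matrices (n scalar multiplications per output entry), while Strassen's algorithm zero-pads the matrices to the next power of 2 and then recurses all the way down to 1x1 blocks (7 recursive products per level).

Matrix multiplication for 55x55 matrices:

Strassen's algorithm requires power-of-2 dimensions. Pad 55x55 to 64x64 (next power of 2).

Standard algorithm: 55^3 = 166375 multiplications
Strassen's algorithm: 7^(log2(64)) = 7^6 = 117649 multiplications
Savings: 166375 - 117649 = 48726 multiplications

Standard: 166375 multiplications (55^3). Strassen: 117649 multiplications (7^6, after padding to 64x64). Strassen reduces 8 recursive multiplications to 7 at each level.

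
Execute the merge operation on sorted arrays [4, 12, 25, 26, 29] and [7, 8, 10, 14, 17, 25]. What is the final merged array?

Merging process:

Compare 4 vs 7: take 4 from left. Merged: [4]
Compare 12 vs 7: take 7 from right. Merged: [4, 7]
Compare 12 vs 8: take 8 from right. Merged: [4, 7, 8]
Compare 12 vs 10: take 10 from right. Merged: [4, 7, 8, 10]
Compare 12 vs 14: take 12 from left. Merged: [4, 7, 8, 10, 12]
Compare 25 vs 14: take 14 from right. Merged: [4, 7, 8, 10, 12, 14]
Compare 25 vs 17: take 17 from right. Merged: [4, 7, 8, 10, 12, 14, 17]
Compare 25 vs 25: take 25 from left. Merged: [4, 7, 8, 10, 12, 14, 17, 25]
Compare 26 vs 25: take 25 from right. Merged: [4, 7, 8, 10, 12, 14, 17, 25, 25]
Append remaining from left: [26, 29]. Merged: [4, 7, 8, 10, 12, 14, 17, 25, 25, 26, 29]

Final merged array: [4, 7, 8, 10, 12, 14, 17, 25, 25, 26, 29]
Total comparisons: 9

The merged array is [4, 7, 8, 10, 12, 14, 17, 25, 25, 26, 29], requiring 9 comparisons. The merge step runs in O(n) time where n is the total number of elements.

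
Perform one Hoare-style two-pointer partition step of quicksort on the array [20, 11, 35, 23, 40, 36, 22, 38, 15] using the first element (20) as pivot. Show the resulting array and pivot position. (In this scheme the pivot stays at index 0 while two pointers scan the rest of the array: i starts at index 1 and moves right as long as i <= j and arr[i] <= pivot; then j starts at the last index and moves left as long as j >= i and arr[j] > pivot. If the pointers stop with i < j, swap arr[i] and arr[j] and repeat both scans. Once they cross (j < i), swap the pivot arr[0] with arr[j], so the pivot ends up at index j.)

Hoare-style two-pointer partition with pivot = 20:

Initial array: [20, 11, 35, 23, 40, 36, 22, 38, 15]

Pointers start at i = 1, j = 8.
i stops at index 2 (arr[2]=35 > 20), j stops at index 8 (arr[8]=15 <= 20): swap arr[2] and arr[8], array becomes [20, 11, 15, 23, 40, 36, 22, 38, 35]
i ends at 3, j ends at 2: the pointers have crossed (j < i), so scanning stops.

Swap pivot arr[0] with arr[2] to place pivot at position 2: [15, 11, 20, 23, 40, 36, 22, 38, 35]
Pivot position: 2

After partitioning with pivot 20, the array becomes [15, 11, 20, 23, 40, 36, 22, 38, 35]. The pivot is placed at index 2. All elements to the left of the pivot are <= 20, and all elements to the right are > 20.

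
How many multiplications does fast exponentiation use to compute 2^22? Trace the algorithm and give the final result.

Computing 2^22 by squaring (build up from 2^1; each line after the first costs one multiplication):

2^1 = 2
2^2 = (2^1)^2 = 2^2 = 4
2^4 = (2^2)^2 = 4^2 = 16
2^5 = 2 * 2^4 = 2 * 16 = 32
2^10 = (2^5)^2 = 32^2 = 1024
2^11 = 2 * 2^10 = 2 * 1024 = 2048
2^22 = (2^11)^2 = 2048^2 = 4194304

Result: 4194304
Multiplications needed: 6 (6 lines after 2^1)

2^22 = 4194304. Using exponentiation by squaring, this requires 6 multiplications. The key idea: if the exponent is even, square the half-power; if odd, multiply by the base once.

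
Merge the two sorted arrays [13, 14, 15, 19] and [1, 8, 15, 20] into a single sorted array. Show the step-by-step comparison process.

Merging process:

Compare 13 vs 1: take 1 from right. Merged: [1]
Compare 13 vs 8: take 8 from right. Merged: [1, 8]
Compare 13 vs 15: take 13 from left. Merged: [1, 8, 13]
Compare 14 vs 15: take 14 from left. Merged: [1, 8, 13, 14]
Compare 15 vs 15: take 15 from left. Merged: [1, 8, 13, 14, 15]
Compare 19 vs 15: take 15 from right. Merged: [1, 8, 13, 14, 15, 15]
Compare 19 vs 20: take 19 from left. Merged: [1, 8, 13, 14, 15, 15, 19]
Append remaining from right: [20]. Merged: [1, 8, 13, 14, 15, 15, 19, 20]

Final merged array: [1, 8, 13, 14, 15, 15, 19, 20]
Total comparisons: 7

The merged array is [1, 8, 13, 14, 15, 15, 19, 20], requiring 7 comparisons. The merge step runs in O(n) time where n is the total number of elements.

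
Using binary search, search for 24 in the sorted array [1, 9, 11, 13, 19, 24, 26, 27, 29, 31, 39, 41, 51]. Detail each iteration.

Binary search for 24 in [1, 9, 11, 13, 19, 24, 26, 27, 29, 31, 39, 41, 51]:

lo=0, hi=12, mid=6, arr[mid]=26 -> 26 > 24, search left half
lo=0, hi=5, mid=2, arr[mid]=11 -> 11 < 24, search right half
lo=3, hi=5, mid=4, arr[mid]=19 -> 19 < 24, search right half
lo=5, hi=5, mid=5, arr[mid]=24 -> Found target at index 5!

Binary search finds 24 at index 5 after 4 comparisons. The search repeatedly halves the search space by comparing with the middle element.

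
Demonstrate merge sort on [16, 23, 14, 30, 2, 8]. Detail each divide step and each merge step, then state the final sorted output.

Merge sort trace:

Split: [16, 23, 14, 30, 2, 8] -> [16, 23, 14] and [30, 2, 8]
  Split: [16, 23, 14] -> [16] and [23, 14]
    Split: [23, 14] -> [23] and [14]
    Merge: [23] + [14] -> [14, 23]
  Merge: [16] + [14, 23] -> [14, 16, 23]
  Split: [30, 2, 8] -> [30] and [2, 8]
    Split: [2, 8] -> [2] and [8]
    Merge: [2] + [8] -> [2, 8]
  Merge: [30] + [2, 8] -> [2, 8, 30]
Merge: [14, 16, 23] + [2, 8, 30] -> [2, 8, 14, 16, 23, 30]

Final sorted array: [2, 8, 14, 16, 23, 30]

The merge sort proceeds by recursively splitting the array and merging sorted halves.
After all merges, the sorted array is [2, 8, 14, 16, 23, 30].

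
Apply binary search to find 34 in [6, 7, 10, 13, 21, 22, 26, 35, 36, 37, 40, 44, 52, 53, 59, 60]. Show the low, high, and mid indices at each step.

Binary search for 34 in [6, 7, 10, 13, 21, 22, 26, 35, 36, 37, 40, 44, 52, 53, 59, 60]:

lo=0, hi=15, mid=7, arr[mid]=35 -> 35 > 34, search left half
lo=0, hi=6, mid=3, arr[mid]=13 -> 13 < 34, search right half
lo=4, hi=6, mid=5, arr[mid]=22 -> 22 < 34, search right half
lo=6, hi=6, mid=6, arr[mid]=26 -> 26 < 34, search right half
lo=7 > hi=6, target 34 not found

Binary search determines that 34 is not in the array after 4 comparisons. The search space was exhausted without finding the target.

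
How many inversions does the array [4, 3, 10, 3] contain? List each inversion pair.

Finding inversions in [4, 3, 10, 3]:

(0, 1): arr[0]=4 > arr[1]=3
(0, 3): arr[0]=4 > arr[3]=3
(2, 3): arr[2]=10 > arr[3]=3

Total inversions: 3

The array has 3 inversion(s): (0,1), (0,3), (2,3). Each pair (i,j) satisfies i < j and arr[i] > arr[j].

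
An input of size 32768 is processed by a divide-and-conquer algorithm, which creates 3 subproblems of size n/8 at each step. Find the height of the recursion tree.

For divide and conquer with division factor 8:

Problem sizes at each level:
Level 0: 32768
Level 1: 4096
Level 2: 512
Level 3: 64
Level 4: 8
Level 5: 1

The root is level 0 and the size-1 base case is level 5 (the tree spans levels 0 through 5, i.e. 6 levels counting the root), so the depth is the number of divisions: log_8(32768) = 5

The recursion tree depth is log_8(32768) = 5. At each level, the problem size is divided by 8, so it takes 5 divisions to reduce to a base case of size 1. The algorithm makes 3 recursive calls at each level.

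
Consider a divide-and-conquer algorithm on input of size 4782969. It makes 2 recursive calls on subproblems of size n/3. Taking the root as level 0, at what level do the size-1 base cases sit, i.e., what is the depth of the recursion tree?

For divide and conquer with division factor 3:

Problem sizes at each level:
Level 0: 4782969
Level 1: 1594323
Level 2: 531441
Level 3: 177147
Level 4: 59049
Level 5: 19683
Level 6: 6561
Level 7: 2187
Level 8: 729
Level 9: 243
Level 10: 81
Level 11: 27
Level 12: 9
Level 13: 3
Level 14: 1

The root is level 0 and the size-1 base case is level 14 (the tree spans levels 0 through 14, i.e. 15 levels counting the root), so the depth is the number of divisions: log_3(4782969) = 14

The recursion tree depth is log_3(4782969) = 14. At each level, the problem size is divided by 3, so it takes 14 divisions to reduce to a base case of size 1. The algorithm makes 2 recursive calls at each level.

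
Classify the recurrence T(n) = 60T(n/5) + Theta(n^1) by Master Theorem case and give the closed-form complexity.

Master Theorem for T(n) = 60T(n/5) + O(n^1):

a = 60, b = 5, c = 1
log_b(a) = log_5(60) = 2.5440

Case 1: c = 1 < log_5(60) = 2.5440
T(n) = O(n^(log_5 60))

For T(n) = 60T(n/5) + O(n^1): log_5(60) = 2.5440. This is Case 1 of the Master Theorem (c < log_b(a), work dominated by leaves), giving O(n^(log_5 60)).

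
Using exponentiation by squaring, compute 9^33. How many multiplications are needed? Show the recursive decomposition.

Computing 9^33 by squaring (build up from 9^1; each line after the first costs one multiplication):

9^1 = 9
9^2 = (9^1)^2 = 9^2 = 81
9^4 = (9^2)^2 = 81^2 = 6561
9^8 = (9^4)^2 = 6561^2 = 43046721
9^16 = (9^8)^2 = 43046721^2 = 1853020188851841
9^32 = (9^16)^2 = 1853020188851841^2 = 3433683820292512484657849089281
9^33 = 9 * 9^32 = 9 * 3433683820292512484657849089281 = 30903154382632612361920641803529

Result: 30903154382632612361920641803529
Multiplications needed: 6 (6 lines after 9^1)

9^33 = 30903154382632612361920641803529. Using exponentiation by squaring, this requires 6 multiplications. The key idea: if the exponent is even, square the half-power; if odd, multiply by the base once.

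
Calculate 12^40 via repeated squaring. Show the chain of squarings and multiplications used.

Computing 12^40 by squaring (build up from 12^1; each line after the first costs one multiplication):

12^1 = 12
12^2 = (12^1)^2 = 12^2 = 144
12^4 = (12^2)^2 = 144^2 = 20736
12^5 = 12 * 12^4 = 12 * 20736 = 248832
12^10 = (12^5)^2 = 248832^2 = 61917364224
12^20 = (12^10)^2 = 61917364224^2 = 3833759992447475122176
12^40 = (12^20)^2 = 3833759992447475122176^2 = 14697715679690864505827555550150426126974976

Result: 14697715679690864505827555550150426126974976
Multiplications needed: 6 (6 lines after 12^1)

12^40 = 14697715679690864505827555550150426126974976. Using exponentiation by squaring, this requires 6 multiplications. The key idea: if the exponent is even, square the half-power; if odd, multiply by the base once.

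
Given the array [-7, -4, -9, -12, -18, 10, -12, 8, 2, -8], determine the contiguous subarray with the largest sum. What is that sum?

Using Kadane's algorithm on [-7, -4, -9, -12, -18, 10, -12, 8, 2, -8]:

Scanning through the array:
Position 1 (value -4): max_ending_here = -4, max_so_far = -4
Position 2 (value -9): max_ending_here = -9, max_so_far = -4
Position 3 (value -12): max_ending_here = -12, max_so_far = -4
Position 4 (value -18): max_ending_here = -18, max_so_far = -4
Position 5 (value 10): max_ending_here = 10, max_so_far = 10
Position 6 (value -12): max_ending_here = -2, max_so_far = 10
Position 7 (value 8): max_ending_here = 8, max_so_far = 10
Position 8 (value 2): max_ending_here = 10, max_so_far = 10
Position 9 (value -8): max_ending_here = 2, max_so_far = 10

Maximum subarray: [10]
Maximum sum: 10

The maximum subarray is [10] with sum 10. This subarray runs from index 5 to index 5.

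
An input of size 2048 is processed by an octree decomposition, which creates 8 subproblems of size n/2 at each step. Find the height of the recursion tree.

For divide and conquer with division factor 2:

Problem sizes at each level:
Level 0: 2048
Level 1: 1024
Level 2: 512
Level 3: 256
Level 4: 128
Level 5: 64
Level 6: 32
Level 7: 16
Level 8: 8
Level 9: 4
Level 10: 2
Level 11: 1

The root is level 0 and the size-1 base case is level 11 (the tree spans levels 0 through 11, i.e. 12 levels counting the root), so the depth is the number of divisions: log_2(2048) = 11

The recursion tree depth is log_2(2048) = 11. At each level, the problem size is divided by 2, so it takes 11 divisions to reduce to a base case of size 1. The algorithm makes 8 recursive calls at each level.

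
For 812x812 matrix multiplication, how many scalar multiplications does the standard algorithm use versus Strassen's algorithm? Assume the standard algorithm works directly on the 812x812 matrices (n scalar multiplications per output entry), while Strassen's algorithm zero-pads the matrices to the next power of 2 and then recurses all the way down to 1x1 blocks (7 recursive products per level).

Matrix multiplication for 812x812 matrices:

Strassen's algorithm requires power-of-2 dimensions. Pad 812x812 to 1024x1024 (next power of 2).

Standard algorithm: 812^3 = 535387328 multiplications
Strassen's algorithm: 7^(log2(1024)) = 7^10 = 282475249 multiplications
Savings: 535387328 - 282475249 = 252912079 multiplications

Standard: 535387328 multiplications (812^3). Strassen: 282475249 multiplications (7^10, after padding to 1024x1024). Strassen reduces 8 recursive multiplications to 7 at each level.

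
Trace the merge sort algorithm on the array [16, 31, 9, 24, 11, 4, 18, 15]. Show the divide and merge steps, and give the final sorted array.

Merge sort trace:

Split: [16, 31, 9, 24, 11, 4, 18, 15] -> [16, 31, 9, 24] and [11, 4, 18, 15]
  Split: [16, 31, 9, 24] -> [16, 31] and [9, 24]
    Split: [16, 31] -> [16] and [31]
    Merge: [16] + [31] -> [16, 31]
    Split: [9, 24] -> [9] and [24]
    Merge: [9] + [24] -> [9, 24]
  Merge: [16, 31] + [9, 24] -> [9, 16, 24, 31]
  Split: [11, 4, 18, 15] -> [11, 4] and [18, 15]
    Split: [11, 4] -> [11] and [4]
    Merge: [11] + [4] -> [4, 11]
    Split: [18, 15] -> [18] and [15]
    Merge: [18] + [15] -> [15, 18]
  Merge: [4, 11] + [15, 18] -> [4, 11, 15, 18]
Merge: [9, 16, 24, 31] + [4, 11, 15, 18] -> [4, 9, 11, 15, 16, 18, 24, 31]

Final sorted array: [4, 9, 11, 15, 16, 18, 24, 31]

The merge sort proceeds by recursively splitting the array and merging sorted halves.
After all merges, the sorted array is [4, 9, 11, 15, 16, 18, 24, 31].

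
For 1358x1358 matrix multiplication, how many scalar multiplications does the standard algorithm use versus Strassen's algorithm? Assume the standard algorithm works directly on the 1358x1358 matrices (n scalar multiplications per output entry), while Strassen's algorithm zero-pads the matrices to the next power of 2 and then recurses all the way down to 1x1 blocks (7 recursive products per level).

Matrix multiplication for 1358x1358 matrices:

Strassen's algorithm requires power-of-2 dimensions. Pad 1358x1358 to 2048x2048 (next power of 2).

Standard algorithm: 1358^3 = 2504374712 multiplications
Strassen's algorithm: 7^(log2(2048)) = 7^11 = 1977326743 multiplications
Savings: 2504374712 - 1977326743 = 527047969 multiplications

Standard: 2504374712 multiplications (1358^3). Strassen: 1977326743 multiplications (7^11, after padding to 2048x2048). Strassen reduces 8 recursive multiplications to 7 at each level.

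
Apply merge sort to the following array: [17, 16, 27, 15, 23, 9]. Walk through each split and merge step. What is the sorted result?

Merge sort trace:

Split: [17, 16, 27, 15, 23, 9] -> [17, 16, 27] and [15, 23, 9]
  Split: [17, 16, 27] -> [17] and [16, 27]
    Split: [16, 27] -> [16] and [27]
    Merge: [16] + [27] -> [16, 27]
  Merge: [17] + [16, 27] -> [16, 17, 27]
  Split: [15, 23, 9] -> [15] and [23, 9]
    Split: [23, 9] -> [23] and [9]
    Merge: [23] + [9] -> [9, 23]
  Merge: [15] + [9, 23] -> [9, 15, 23]
Merge: [16, 17, 27] + [9, 15, 23] -> [9, 15, 16, 17, 23, 27]

Final sorted array: [9, 15, 16, 17, 23, 27]

The merge sort proceeds by recursively splitting the array and merging sorted halves.
After all merges, the sorted array is [9, 15, 16, 17, 23, 27].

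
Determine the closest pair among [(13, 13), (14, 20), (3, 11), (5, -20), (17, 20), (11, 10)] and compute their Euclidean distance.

Computing all pairwise distances among 6 points:

d((13, 13), (14, 20)) = 7.0711
d((13, 13), (3, 11)) = 10.198
d((13, 13), (5, -20)) = 33.9559
d((13, 13), (17, 20)) = 8.0623
d((13, 13), (11, 10)) = 3.6056
d((14, 20), (3, 11)) = 14.2127
d((14, 20), (5, -20)) = 41.0
d((14, 20), (17, 20)) = 3.0 <-- minimum
d((14, 20), (11, 10)) = 10.4403
d((3, 11), (5, -20)) = 31.0644
d((3, 11), (17, 20)) = 16.6433
d((3, 11), (11, 10)) = 8.0623
d((5, -20), (17, 20)) = 41.7612
d((5, -20), (11, 10)) = 30.5941
d((17, 20), (11, 10)) = 11.6619

Closest pair: (14, 20) and (17, 20) with distance 3.0

The closest pair is (14, 20) and (17, 20) with Euclidean distance 3.0. For 6 points, brute-force pairwise comparison is shown above. For large n, the divide-and-conquer algorithm (sort by x, recurse on halves, check the dividing strip) achieves O(n log n).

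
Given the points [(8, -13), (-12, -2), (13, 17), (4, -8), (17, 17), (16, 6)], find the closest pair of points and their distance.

Computing all pairwise distances among 6 points:

d((8, -13), (-12, -2)) = 22.8254
d((8, -13), (13, 17)) = 30.4138
d((8, -13), (4, -8)) = 6.4031
d((8, -13), (17, 17)) = 31.3209
d((8, -13), (16, 6)) = 20.6155
d((-12, -2), (13, 17)) = 31.4006
d((-12, -2), (4, -8)) = 17.088
d((-12, -2), (17, 17)) = 34.6699
d((-12, -2), (16, 6)) = 29.1204
d((13, 17), (4, -8)) = 26.5707
d((13, 17), (17, 17)) = 4.0 <-- minimum
d((13, 17), (16, 6)) = 11.4018
d((4, -8), (17, 17)) = 28.178
d((4, -8), (16, 6)) = 18.4391
d((17, 17), (16, 6)) = 11.0454

Closest pair: (13, 17) and (17, 17) with distance 4.0

The closest pair is (13, 17) and (17, 17) with Euclidean distance 4.0. For 6 points, brute-force pairwise comparison is shown above. For large n, the divide-and-conquer algorithm (sort by x, recurse on halves, check the dividing strip) achieves O(n log n).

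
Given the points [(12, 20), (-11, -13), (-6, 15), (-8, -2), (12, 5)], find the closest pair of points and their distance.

Computing all pairwise distances among 5 points:

d((12, 20), (-11, -13)) = 40.2244
d((12, 20), (-6, 15)) = 18.6815
d((12, 20), (-8, -2)) = 29.7321
d((12, 20), (12, 5)) = 15.0
d((-11, -13), (-6, 15)) = 28.4429
d((-11, -13), (-8, -2)) = 11.4018 <-- minimum
d((-11, -13), (12, 5)) = 29.2062
d((-6, 15), (-8, -2)) = 17.1172
d((-6, 15), (12, 5)) = 20.5913
d((-8, -2), (12, 5)) = 21.1896

Closest pair: (-11, -13) and (-8, -2) with distance 11.4018

The closest pair is (-11, -13) and (-8, -2) with Euclidean distance 11.4018. For 5 points, brute-force pairwise comparison is shown above. For large n, the divide-and-conquer algorithm (sort by x, recurse on halves, check the dividing strip) achieves O(n log n).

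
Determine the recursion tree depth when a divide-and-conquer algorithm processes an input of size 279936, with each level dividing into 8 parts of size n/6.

For divide and conquer with division factor 6:

Problem sizes at each level:
Level 0: 279936
Level 1: 46656
Level 2: 7776
Level 3: 1296
Level 4: 216
Level 5: 36
Level 6: 6
Level 7: 1

The root is level 0 and the size-1 base case is level 7 (the tree spans levels 0 through 7, i.e. 8 levels counting the root), so the depth is the number of divisions: log_6(279936) = 7

The recursion tree depth is log_6(279936) = 7. At each level, the problem size is divided by 6, so it takes 7 divisions to reduce to a base case of size 1. The algorithm makes 8 recursive calls at each level.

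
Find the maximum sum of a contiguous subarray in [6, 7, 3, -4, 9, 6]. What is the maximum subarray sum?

Using Kadane's algorithm on [6, 7, 3, -4, 9, 6]:

Scanning through the array:
Position 1 (value 7): max_ending_here = 13, max_so_far = 13
Position 2 (value 3): max_ending_here = 16, max_so_far = 16
Position 3 (value -4): max_ending_here = 12, max_so_far = 16
Position 4 (value 9): max_ending_here = 21, max_so_far = 21
Position 5 (value 6): max_ending_here = 27, max_so_far = 27

Maximum subarray: [6, 7, 3, -4, 9, 6]
Maximum sum: 27

The maximum subarray is [6, 7, 3, -4, 9, 6] with sum 27. This subarray runs from index 0 to index 5.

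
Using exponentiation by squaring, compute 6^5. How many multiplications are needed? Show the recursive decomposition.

Computing 6^5 by squaring (build up from 6^1; each line after the first costs one multiplication):

6^1 = 6
6^2 = (6^1)^2 = 6^2 = 36
6^4 = (6^2)^2 = 36^2 = 1296
6^5 = 6 * 6^4 = 6 * 1296 = 7776

Result: 7776
Multiplications needed: 3 (3 lines after 6^1)

6^5 = 7776. Using exponentiation by squaring, this requires 3 multiplications. The key idea: if the exponent is even, square the half-power; if odd, multiply by the base once.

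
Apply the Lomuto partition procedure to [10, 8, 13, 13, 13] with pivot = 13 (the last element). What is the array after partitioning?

Lomuto partition with pivot = 13:

Initial array: [10, 8, 13, 13, 13]

arr[0]=10 <= 13: swap with position 0, array becomes [10, 8, 13, 13, 13]
arr[1]=8 <= 13: swap with position 1, array becomes [10, 8, 13, 13, 13]
arr[2]=13 <= 13: swap with position 2, array becomes [10, 8, 13, 13, 13]
arr[3]=13 <= 13: swap with position 3, array becomes [10, 8, 13, 13, 13]

Place pivot at position 4: [10, 8, 13, 13, 13]
Pivot position: 4

After partitioning with pivot 13, the array becomes [10, 8, 13, 13, 13]. The pivot is placed at index 4. All elements to the left of the pivot are <= 13, and all elements to the right are > 13.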